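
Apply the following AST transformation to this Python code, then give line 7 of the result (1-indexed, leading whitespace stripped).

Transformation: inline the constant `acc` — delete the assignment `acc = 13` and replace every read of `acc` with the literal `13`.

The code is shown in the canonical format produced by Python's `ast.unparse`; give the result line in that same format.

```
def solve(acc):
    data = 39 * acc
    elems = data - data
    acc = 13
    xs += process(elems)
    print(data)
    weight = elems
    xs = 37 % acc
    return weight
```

xs = 37 % 13

Transformed code:
def solve(acc):
    data = 39 * 13
    elems = data - data
    xs += process(elems)
    print(data)
    weight = elems
    xs = 37 % 13
    return weight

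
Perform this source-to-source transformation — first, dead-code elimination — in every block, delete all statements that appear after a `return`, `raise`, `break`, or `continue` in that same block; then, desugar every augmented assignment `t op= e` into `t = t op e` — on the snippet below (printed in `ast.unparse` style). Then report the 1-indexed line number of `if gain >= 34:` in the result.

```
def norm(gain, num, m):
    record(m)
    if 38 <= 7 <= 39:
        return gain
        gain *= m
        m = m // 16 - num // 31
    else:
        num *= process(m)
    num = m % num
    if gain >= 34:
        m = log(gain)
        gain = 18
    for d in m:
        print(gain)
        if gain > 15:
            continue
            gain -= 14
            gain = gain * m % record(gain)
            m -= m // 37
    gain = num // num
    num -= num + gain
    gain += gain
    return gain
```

Transformed code:
def norm(gain, num, m):
    record(m)
    if 38 <= 7 <= 39:
        return gain
    else:
        num = num * process(m)
    num = m % num
    if gain >= 34:
        m = log(gain)
        gain = 18
    for d in m:
        print(gain)
        if gain > 15:
            continue
    gain = num // num
    num = num - (num + gain)
    gain = gain + gain
    return gain

8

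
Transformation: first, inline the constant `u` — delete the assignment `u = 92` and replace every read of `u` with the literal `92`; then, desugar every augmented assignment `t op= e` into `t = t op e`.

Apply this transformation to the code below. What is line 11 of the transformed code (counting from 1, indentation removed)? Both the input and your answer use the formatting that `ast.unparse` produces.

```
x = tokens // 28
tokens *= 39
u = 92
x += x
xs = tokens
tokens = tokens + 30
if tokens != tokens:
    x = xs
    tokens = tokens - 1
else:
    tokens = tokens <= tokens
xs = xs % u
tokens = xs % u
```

Transformed code:
x = tokens // 28
tokens = tokens * 39
x = x + x
xs = tokens
tokens = tokens + 30
if tokens != tokens:
    x = xs
    tokens = tokens - 1
else:
    tokens = tokens <= tokens
xs = xs % 92
tokens = xs % 92

xs = xs % 92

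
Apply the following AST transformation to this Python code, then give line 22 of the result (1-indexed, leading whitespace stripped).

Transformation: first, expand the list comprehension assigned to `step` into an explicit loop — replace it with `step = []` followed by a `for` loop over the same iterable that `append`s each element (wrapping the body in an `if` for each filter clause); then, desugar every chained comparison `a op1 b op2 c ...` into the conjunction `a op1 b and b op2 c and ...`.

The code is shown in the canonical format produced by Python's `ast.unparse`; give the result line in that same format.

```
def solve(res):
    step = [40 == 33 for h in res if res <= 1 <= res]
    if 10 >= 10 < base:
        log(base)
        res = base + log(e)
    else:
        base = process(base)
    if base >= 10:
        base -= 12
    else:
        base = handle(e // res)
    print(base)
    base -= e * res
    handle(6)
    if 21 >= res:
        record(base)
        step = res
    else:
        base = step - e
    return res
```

base = step - e

Transformed code:
def solve(res):
    step = []
    for h in res:
        if res <= 1 and 1 <= res:
            step.append(40 == 33)
    if 10 >= 10 and 10 < base:
        log(base)
        res = base + log(e)
    else:
        base = process(base)
    if base >= 10:
        base -= 12
    else:
        base = handle(e // res)
    print(base)
    base -= e * res
    handle(6)
    if 21 >= res:
        record(base)
        step = res
    else:
        base = step - e
    return res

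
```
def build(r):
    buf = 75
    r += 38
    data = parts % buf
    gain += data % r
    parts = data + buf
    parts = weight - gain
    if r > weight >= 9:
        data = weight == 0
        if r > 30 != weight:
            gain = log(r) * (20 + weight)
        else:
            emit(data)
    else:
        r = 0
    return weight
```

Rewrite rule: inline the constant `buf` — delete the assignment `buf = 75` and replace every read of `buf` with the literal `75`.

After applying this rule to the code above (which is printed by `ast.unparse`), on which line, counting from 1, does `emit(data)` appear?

Transformed code:
def build(r):
    r += 38
    data = parts % 75
    gain += data % r
    parts = data + 75
    parts = weight - gain
    if r > weight >= 9:
        data = weight == 0
        if r > 30 != weight:
            gain = log(r) * (20 + weight)
        else:
            emit(data)
    else:
        r = 0
    return weight

12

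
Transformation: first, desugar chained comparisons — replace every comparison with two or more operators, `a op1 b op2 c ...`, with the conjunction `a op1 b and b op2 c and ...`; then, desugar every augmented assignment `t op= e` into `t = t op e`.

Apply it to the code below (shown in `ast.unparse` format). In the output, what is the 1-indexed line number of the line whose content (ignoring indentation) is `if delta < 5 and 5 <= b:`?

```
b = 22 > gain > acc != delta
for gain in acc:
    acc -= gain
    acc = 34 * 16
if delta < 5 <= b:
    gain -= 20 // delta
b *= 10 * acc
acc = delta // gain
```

5

Transformed code:
b = 22 > gain and gain > acc and (acc != delta)
for gain in acc:
    acc = acc - gain
    acc = 34 * 16
if delta < 5 and 5 <= b:
    gain = gain - 20 // delta
b = b * (10 * acc)
acc = delta // gain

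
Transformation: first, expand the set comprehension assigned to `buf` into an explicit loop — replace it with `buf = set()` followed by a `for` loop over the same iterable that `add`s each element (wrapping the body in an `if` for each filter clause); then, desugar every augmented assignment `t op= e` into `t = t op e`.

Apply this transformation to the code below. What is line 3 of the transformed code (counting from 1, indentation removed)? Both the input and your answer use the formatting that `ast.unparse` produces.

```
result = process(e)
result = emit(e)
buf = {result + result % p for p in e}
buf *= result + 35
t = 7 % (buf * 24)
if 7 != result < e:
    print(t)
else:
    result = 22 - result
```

Transformed code:
result = process(e)
result = emit(e)
buf = set()
for p in e:
    buf.add(result + result % p)
buf = buf * (result + 35)
t = 7 % (buf * 24)
if 7 != result < e:
    print(t)
else:
    result = 22 - result

buf = set()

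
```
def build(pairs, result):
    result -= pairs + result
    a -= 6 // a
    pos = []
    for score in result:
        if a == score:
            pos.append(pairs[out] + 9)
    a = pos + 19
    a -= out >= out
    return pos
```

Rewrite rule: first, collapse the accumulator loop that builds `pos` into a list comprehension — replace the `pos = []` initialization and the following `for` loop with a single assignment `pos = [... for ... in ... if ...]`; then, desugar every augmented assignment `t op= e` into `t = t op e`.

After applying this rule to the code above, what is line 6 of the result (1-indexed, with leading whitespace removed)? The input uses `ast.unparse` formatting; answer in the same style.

Transformed code:
def build(pairs, result):
    result = result - (pairs + result)
    a = a - 6 // a
    pos = [pairs[out] + 9 for score in result if a == score]
    a = pos + 19
    a = a - (out >= out)
    return pos

a = a - (out >= out)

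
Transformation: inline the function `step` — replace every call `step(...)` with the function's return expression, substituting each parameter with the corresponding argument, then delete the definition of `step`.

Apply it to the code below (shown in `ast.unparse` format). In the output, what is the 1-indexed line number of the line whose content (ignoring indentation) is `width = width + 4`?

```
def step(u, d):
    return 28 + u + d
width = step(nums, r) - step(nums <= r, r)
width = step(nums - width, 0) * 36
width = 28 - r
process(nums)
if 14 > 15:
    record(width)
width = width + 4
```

7

Transformed code:
width = 28 + nums + r - (28 + (nums <= r) + r)
width = (28 + (nums - width) + 0) * 36
width = 28 - r
process(nums)
if 14 > 15:
    record(width)
width = width + 4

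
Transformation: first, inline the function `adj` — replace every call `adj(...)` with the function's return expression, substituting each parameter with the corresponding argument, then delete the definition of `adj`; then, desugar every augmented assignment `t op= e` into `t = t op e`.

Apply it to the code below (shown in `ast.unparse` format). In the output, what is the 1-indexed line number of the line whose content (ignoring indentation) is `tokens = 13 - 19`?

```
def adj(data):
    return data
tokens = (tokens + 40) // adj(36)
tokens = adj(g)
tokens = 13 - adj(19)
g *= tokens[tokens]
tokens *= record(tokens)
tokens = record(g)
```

3

Transformed code:
tokens = (tokens + 40) // 36
tokens = g
tokens = 13 - 19
g = g * tokens[tokens]
tokens = tokens * record(tokens)
tokens = record(g)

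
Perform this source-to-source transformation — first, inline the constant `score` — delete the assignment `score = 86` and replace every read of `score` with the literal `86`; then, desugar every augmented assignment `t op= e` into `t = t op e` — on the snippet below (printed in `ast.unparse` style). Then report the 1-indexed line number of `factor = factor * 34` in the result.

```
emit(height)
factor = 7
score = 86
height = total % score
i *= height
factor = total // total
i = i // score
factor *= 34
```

Transformed code:
emit(height)
factor = 7
height = total % 86
i = i * height
factor = total // total
i = i // 86
factor = factor * 34

7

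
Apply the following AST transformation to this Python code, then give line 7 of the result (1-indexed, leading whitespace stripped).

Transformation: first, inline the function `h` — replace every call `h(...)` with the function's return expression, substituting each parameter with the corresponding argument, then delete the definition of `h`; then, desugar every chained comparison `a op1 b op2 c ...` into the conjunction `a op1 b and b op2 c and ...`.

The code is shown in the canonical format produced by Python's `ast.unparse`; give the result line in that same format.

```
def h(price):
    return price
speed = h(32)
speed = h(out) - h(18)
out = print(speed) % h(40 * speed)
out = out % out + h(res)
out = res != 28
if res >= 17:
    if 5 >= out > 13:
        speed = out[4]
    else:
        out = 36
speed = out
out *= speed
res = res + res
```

if 5 >= out and out > 13:

Transformed code:
speed = 32
speed = out - 18
out = print(speed) % (40 * speed)
out = out % out + res
out = res != 28
if res >= 17:
    if 5 >= out and out > 13:
        speed = out[4]
    else:
        out = 36
speed = out
out *= speed
res = res + res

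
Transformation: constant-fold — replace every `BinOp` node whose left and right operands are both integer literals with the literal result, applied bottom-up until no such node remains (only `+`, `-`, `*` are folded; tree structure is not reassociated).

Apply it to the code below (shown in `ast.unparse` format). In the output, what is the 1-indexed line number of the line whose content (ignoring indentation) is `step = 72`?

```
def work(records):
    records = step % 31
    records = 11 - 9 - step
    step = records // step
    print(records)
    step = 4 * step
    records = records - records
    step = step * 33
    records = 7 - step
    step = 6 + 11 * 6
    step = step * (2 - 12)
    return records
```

10

Transformed code:
def work(records):
    records = step % 31
    records = 2 - step
    step = records // step
    print(records)
    step = 4 * step
    records = records - records
    step = step * 33
    records = 7 - step
    step = 72
    step = step * -10
    return records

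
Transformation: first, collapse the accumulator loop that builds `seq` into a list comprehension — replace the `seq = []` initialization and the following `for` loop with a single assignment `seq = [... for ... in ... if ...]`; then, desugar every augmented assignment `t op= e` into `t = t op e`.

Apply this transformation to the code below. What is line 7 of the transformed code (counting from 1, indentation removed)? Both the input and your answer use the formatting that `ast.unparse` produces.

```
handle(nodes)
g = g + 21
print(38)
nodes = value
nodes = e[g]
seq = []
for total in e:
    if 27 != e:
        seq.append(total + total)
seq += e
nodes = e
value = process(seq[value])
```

Transformed code:
handle(nodes)
g = g + 21
print(38)
nodes = value
nodes = e[g]
seq = [total + total for total in e if 27 != e]
seq = seq + e
nodes = e
value = process(seq[value])

seq = seq + e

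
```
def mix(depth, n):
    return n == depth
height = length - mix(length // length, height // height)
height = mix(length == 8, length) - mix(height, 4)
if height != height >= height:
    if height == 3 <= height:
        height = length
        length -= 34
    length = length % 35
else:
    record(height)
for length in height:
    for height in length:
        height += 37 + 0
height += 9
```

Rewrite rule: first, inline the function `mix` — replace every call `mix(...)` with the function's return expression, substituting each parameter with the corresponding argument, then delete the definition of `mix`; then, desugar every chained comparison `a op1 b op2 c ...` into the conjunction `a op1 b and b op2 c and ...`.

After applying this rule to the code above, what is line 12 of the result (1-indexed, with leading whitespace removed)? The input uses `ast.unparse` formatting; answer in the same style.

Transformed code:
height = length - (height // height == length // length)
height = (length == (length == 8)) - (4 == height)
if height != height and height >= height:
    if height == 3 and 3 <= height:
        height = length
        length -= 34
    length = length % 35
else:
    record(height)
for length in height:
    for height in length:
        height += 37 + 0
height += 9

height += 37 + 0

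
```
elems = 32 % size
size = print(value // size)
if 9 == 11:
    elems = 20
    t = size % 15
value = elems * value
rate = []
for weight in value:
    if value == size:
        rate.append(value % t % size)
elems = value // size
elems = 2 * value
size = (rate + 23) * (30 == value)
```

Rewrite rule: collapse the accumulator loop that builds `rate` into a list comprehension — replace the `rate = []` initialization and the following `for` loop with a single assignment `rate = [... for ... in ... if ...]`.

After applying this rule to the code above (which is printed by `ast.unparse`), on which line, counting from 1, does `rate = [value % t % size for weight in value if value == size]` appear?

Transformed code:
elems = 32 % size
size = print(value // size)
if 9 == 11:
    elems = 20
    t = size % 15
value = elems * value
rate = [value % t % size for weight in value if value == size]
elems = value // size
elems = 2 * value
size = (rate + 23) * (30 == value)

7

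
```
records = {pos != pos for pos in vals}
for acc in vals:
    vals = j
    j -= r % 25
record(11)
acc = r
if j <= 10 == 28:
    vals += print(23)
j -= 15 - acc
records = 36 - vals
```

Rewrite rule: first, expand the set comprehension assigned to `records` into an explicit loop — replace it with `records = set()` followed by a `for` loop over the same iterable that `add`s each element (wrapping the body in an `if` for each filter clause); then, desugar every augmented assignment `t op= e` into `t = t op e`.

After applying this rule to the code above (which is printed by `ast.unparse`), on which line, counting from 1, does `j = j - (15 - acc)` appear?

Transformed code:
records = set()
for pos in vals:
    records.add(pos != pos)
for acc in vals:
    vals = j
    j = j - r % 25
record(11)
acc = r
if j <= 10 == 28:
    vals = vals + print(23)
j = j - (15 - acc)
records = 36 - vals

11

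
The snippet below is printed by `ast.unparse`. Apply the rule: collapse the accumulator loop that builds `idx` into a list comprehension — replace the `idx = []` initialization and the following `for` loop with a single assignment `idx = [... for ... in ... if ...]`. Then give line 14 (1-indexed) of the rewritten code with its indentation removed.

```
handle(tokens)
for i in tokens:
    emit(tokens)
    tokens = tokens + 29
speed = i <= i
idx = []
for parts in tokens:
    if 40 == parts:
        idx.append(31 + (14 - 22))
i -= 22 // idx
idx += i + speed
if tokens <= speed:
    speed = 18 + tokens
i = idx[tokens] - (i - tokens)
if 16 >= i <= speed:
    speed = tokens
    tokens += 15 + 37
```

Transformed code:
handle(tokens)
for i in tokens:
    emit(tokens)
    tokens = tokens + 29
speed = i <= i
idx = [31 + (14 - 22) for parts in tokens if 40 == parts]
i -= 22 // idx
idx += i + speed
if tokens <= speed:
    speed = 18 + tokens
i = idx[tokens] - (i - tokens)
if 16 >= i <= speed:
    speed = tokens
    tokens += 15 + 37

tokens += 15 + 37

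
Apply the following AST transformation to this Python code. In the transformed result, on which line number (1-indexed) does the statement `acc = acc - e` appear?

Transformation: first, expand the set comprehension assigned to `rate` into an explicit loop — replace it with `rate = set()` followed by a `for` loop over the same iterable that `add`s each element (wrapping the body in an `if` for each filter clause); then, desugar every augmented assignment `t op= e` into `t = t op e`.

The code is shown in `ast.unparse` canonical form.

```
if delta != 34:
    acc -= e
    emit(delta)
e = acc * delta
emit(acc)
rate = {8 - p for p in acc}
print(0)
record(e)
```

Transformed code:
if delta != 34:
    acc = acc - e
    emit(delta)
e = acc * delta
emit(acc)
rate = set()
for p in acc:
    rate.add(8 - p)
print(0)
record(e)

2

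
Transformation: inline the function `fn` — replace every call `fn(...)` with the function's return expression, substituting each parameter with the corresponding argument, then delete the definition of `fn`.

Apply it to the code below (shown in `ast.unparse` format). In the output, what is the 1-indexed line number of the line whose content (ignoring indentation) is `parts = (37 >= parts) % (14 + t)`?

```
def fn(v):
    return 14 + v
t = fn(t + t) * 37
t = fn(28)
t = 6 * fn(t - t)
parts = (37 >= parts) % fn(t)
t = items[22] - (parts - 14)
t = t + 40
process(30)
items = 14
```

4

Transformed code:
t = (14 + (t + t)) * 37
t = 14 + 28
t = 6 * (14 + (t - t))
parts = (37 >= parts) % (14 + t)
t = items[22] - (parts - 14)
t = t + 40
process(30)
items = 14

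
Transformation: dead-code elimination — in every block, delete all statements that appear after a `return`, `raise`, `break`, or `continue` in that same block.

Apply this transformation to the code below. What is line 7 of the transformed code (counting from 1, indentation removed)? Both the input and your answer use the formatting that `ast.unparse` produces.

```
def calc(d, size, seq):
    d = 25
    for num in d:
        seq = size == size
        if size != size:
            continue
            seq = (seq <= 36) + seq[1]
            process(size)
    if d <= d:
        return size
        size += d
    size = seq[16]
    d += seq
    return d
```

if d <= d:

Transformed code:
def calc(d, size, seq):
    d = 25
    for num in d:
        seq = size == size
        if size != size:
            continue
    if d <= d:
        return size
    size = seq[16]
    d += seq
    return d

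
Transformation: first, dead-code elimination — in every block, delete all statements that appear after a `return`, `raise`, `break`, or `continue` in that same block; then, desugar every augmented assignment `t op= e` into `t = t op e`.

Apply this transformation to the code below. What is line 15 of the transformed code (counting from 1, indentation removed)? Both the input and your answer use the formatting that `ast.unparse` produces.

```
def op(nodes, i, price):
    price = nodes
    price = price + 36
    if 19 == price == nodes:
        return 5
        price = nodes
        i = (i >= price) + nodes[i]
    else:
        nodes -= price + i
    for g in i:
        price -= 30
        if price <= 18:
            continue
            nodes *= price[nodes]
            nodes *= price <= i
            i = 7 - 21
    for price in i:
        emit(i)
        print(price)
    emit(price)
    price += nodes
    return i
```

Transformed code:
def op(nodes, i, price):
    price = nodes
    price = price + 36
    if 19 == price == nodes:
        return 5
    else:
        nodes = nodes - (price + i)
    for g in i:
        price = price - 30
        if price <= 18:
            continue
    for price in i:
        emit(i)
        print(price)
    emit(price)
    price = price + nodes
    return i

emit(price)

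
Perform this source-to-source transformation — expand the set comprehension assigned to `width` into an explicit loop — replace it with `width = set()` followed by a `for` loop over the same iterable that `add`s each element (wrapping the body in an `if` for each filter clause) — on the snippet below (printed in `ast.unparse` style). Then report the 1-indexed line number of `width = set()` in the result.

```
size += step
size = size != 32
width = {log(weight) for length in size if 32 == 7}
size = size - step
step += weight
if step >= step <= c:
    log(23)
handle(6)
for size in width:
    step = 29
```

3

Transformed code:
size += step
size = size != 32
width = set()
for length in size:
    if 32 == 7:
        width.add(log(weight))
size = size - step
step += weight
if step >= step <= c:
    log(23)
handle(6)
for size in width:
    step = 29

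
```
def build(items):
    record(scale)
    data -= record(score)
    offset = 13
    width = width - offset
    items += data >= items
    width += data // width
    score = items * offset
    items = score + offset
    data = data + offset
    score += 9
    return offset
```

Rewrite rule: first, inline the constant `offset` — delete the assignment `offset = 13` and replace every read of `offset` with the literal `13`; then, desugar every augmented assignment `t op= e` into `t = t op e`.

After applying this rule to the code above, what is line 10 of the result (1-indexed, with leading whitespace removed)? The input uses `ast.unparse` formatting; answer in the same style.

Transformed code:
def build(items):
    record(scale)
    data = data - record(score)
    width = width - 13
    items = items + (data >= items)
    width = width + data // width
    score = items * 13
    items = score + 13
    data = data + 13
    score = score + 9
    return 13

score = score + 9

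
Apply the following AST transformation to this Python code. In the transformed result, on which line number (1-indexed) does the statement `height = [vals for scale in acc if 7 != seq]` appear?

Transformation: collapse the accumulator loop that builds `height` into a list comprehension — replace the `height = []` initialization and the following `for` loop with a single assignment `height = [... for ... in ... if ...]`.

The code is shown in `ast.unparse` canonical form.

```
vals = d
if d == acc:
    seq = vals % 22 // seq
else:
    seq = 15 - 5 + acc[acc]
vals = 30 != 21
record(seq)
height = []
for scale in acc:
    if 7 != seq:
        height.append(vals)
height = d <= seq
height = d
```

8

Transformed code:
vals = d
if d == acc:
    seq = vals % 22 // seq
else:
    seq = 15 - 5 + acc[acc]
vals = 30 != 21
record(seq)
height = [vals for scale in acc if 7 != seq]
height = d <= seq
height = d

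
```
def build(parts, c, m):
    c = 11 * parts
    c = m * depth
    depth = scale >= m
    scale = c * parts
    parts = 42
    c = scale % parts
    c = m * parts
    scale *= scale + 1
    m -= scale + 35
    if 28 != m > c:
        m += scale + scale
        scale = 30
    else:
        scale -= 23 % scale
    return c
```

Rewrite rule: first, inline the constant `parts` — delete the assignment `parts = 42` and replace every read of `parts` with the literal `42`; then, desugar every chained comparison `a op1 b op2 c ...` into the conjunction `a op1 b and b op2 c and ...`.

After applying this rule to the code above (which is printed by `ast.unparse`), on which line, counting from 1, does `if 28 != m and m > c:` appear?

10

Transformed code:
def build(parts, c, m):
    c = 11 * 42
    c = m * depth
    depth = scale >= m
    scale = c * 42
    c = scale % 42
    c = m * 42
    scale *= scale + 1
    m -= scale + 35
    if 28 != m and m > c:
        m += scale + scale
        scale = 30
    else:
        scale -= 23 % scale
    return c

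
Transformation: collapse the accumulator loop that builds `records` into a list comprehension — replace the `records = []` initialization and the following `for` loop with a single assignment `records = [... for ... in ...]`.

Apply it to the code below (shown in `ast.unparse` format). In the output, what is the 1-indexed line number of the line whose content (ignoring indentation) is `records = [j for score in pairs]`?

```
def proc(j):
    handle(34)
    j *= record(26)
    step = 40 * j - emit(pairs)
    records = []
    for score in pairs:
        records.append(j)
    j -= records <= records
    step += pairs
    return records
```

Transformed code:
def proc(j):
    handle(34)
    j *= record(26)
    step = 40 * j - emit(pairs)
    records = [j for score in pairs]
    j -= records <= records
    step += pairs
    return records

5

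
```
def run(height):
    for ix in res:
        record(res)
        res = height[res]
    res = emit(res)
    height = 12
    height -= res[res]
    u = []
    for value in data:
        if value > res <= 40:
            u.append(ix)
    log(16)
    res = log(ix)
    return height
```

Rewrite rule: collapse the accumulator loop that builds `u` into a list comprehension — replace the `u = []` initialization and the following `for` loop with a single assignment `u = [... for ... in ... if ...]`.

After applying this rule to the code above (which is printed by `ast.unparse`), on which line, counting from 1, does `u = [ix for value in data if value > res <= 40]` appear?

8

Transformed code:
def run(height):
    for ix in res:
        record(res)
        res = height[res]
    res = emit(res)
    height = 12
    height -= res[res]
    u = [ix for value in data if value > res <= 40]
    log(16)
    res = log(ix)
    return height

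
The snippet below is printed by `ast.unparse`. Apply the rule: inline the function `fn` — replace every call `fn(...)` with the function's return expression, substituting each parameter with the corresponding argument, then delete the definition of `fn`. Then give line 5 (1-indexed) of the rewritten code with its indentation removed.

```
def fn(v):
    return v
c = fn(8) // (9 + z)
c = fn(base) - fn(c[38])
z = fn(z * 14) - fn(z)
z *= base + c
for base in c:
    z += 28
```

for base in c:

Transformed code:
c = 8 // (9 + z)
c = base - c[38]
z = z * 14 - z
z *= base + c
for base in c:
    z += 28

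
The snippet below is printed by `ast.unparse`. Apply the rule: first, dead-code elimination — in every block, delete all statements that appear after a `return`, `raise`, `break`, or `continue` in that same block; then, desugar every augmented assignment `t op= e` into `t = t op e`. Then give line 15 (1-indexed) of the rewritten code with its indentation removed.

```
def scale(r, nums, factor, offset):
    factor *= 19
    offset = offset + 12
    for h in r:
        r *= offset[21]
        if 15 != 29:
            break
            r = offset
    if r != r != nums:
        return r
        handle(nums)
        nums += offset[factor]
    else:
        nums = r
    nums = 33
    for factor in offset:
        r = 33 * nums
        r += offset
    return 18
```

r = r + offset

Transformed code:
def scale(r, nums, factor, offset):
    factor = factor * 19
    offset = offset + 12
    for h in r:
        r = r * offset[21]
        if 15 != 29:
            break
    if r != r != nums:
        return r
    else:
        nums = r
    nums = 33
    for factor in offset:
        r = 33 * nums
        r = r + offset
    return 18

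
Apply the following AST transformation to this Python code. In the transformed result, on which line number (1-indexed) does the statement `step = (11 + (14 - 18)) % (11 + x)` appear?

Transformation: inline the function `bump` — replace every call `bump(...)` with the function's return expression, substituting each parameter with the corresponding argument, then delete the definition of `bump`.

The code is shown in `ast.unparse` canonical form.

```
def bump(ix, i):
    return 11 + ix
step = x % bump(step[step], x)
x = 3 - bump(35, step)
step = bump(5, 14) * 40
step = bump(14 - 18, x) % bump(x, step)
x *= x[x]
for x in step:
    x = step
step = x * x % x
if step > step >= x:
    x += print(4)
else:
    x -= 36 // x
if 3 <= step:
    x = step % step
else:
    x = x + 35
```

4

Transformed code:
step = x % (11 + step[step])
x = 3 - (11 + 35)
step = (11 + 5) * 40
step = (11 + (14 - 18)) % (11 + x)
x *= x[x]
for x in step:
    x = step
step = x * x % x
if step > step >= x:
    x += print(4)
else:
    x -= 36 // x
if 3 <= step:
    x = step % step
else:
    x = x + 35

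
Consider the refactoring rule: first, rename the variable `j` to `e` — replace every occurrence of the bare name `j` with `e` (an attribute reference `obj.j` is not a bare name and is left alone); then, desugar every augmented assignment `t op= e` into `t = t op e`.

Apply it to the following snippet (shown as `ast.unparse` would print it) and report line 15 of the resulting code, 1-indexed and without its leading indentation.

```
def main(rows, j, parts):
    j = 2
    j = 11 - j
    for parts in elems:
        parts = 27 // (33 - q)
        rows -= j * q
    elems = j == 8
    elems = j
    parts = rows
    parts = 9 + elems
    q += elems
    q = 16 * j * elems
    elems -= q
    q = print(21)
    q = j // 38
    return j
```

q = e // 38

Transformed code:
def main(rows, e, parts):
    e = 2
    e = 11 - e
    for parts in elems:
        parts = 27 // (33 - q)
        rows = rows - e * q
    elems = e == 8
    elems = e
    parts = rows
    parts = 9 + elems
    q = q + elems
    q = 16 * e * elems
    elems = elems - q
    q = print(21)
    q = e // 38
    return e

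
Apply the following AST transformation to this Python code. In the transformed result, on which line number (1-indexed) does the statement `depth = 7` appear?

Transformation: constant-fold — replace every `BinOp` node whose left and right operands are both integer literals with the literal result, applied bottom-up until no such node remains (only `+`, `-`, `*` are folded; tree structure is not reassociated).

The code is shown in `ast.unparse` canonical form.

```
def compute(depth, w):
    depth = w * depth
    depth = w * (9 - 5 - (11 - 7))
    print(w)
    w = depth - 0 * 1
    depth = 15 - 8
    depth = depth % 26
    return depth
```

6

Transformed code:
def compute(depth, w):
    depth = w * depth
    depth = w * 0
    print(w)
    w = depth - 0
    depth = 7
    depth = depth % 26
    return depth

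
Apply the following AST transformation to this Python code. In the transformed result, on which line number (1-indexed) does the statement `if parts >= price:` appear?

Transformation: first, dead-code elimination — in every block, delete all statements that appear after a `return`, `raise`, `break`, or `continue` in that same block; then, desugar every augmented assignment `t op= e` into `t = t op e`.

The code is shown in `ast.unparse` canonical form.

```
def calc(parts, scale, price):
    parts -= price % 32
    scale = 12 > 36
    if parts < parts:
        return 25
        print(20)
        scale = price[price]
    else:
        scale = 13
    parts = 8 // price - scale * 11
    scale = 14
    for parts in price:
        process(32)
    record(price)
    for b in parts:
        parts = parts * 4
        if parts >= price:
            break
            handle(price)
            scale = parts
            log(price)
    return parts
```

Transformed code:
def calc(parts, scale, price):
    parts = parts - price % 32
    scale = 12 > 36
    if parts < parts:
        return 25
    else:
        scale = 13
    parts = 8 // price - scale * 11
    scale = 14
    for parts in price:
        process(32)
    record(price)
    for b in parts:
        parts = parts * 4
        if parts >= price:
            break
    return parts

15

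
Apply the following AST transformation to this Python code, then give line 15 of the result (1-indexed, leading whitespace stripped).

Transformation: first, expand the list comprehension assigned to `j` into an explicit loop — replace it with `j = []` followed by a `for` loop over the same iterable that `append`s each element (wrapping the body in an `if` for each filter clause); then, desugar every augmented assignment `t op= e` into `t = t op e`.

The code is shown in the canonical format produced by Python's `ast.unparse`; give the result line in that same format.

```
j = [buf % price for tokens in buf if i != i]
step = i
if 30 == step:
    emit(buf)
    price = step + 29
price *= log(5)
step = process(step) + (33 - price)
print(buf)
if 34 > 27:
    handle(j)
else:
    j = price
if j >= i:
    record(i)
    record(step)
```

Transformed code:
j = []
for tokens in buf:
    if i != i:
        j.append(buf % price)
step = i
if 30 == step:
    emit(buf)
    price = step + 29
price = price * log(5)
step = process(step) + (33 - price)
print(buf)
if 34 > 27:
    handle(j)
else:
    j = price
if j >= i:
    record(i)
    record(step)

j = price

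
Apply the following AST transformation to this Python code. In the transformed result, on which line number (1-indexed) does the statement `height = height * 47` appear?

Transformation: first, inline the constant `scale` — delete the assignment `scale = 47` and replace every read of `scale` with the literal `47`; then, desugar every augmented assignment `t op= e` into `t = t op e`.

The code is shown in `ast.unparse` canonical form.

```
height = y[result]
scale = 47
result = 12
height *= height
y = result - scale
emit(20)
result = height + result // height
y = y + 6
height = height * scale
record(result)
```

Transformed code:
height = y[result]
result = 12
height = height * height
y = result - 47
emit(20)
result = height + result // height
y = y + 6
height = height * 47
record(result)

8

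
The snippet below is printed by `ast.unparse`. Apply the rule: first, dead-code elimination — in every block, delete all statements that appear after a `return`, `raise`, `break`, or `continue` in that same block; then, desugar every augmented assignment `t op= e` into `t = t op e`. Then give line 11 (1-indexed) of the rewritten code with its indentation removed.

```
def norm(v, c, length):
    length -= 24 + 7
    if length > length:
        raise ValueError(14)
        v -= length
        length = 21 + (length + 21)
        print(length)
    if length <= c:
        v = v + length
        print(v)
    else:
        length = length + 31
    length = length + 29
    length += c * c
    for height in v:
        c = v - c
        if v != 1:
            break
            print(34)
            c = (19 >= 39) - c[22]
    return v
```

length = length + c * c

Transformed code:
def norm(v, c, length):
    length = length - (24 + 7)
    if length > length:
        raise ValueError(14)
    if length <= c:
        v = v + length
        print(v)
    else:
        length = length + 31
    length = length + 29
    length = length + c * c
    for height in v:
        c = v - c
        if v != 1:
            break
    return v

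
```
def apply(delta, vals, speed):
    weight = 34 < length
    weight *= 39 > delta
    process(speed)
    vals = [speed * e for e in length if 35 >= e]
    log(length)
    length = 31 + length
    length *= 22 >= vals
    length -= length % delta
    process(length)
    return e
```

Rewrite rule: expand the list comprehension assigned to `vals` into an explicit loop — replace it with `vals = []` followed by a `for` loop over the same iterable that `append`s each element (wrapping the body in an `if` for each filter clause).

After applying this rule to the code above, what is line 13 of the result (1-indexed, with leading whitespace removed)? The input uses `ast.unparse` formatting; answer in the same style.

process(length)

Transformed code:
def apply(delta, vals, speed):
    weight = 34 < length
    weight *= 39 > delta
    process(speed)
    vals = []
    for e in length:
        if 35 >= e:
            vals.append(speed * e)
    log(length)
    length = 31 + length
    length *= 22 >= vals
    length -= length % delta
    process(length)
    return e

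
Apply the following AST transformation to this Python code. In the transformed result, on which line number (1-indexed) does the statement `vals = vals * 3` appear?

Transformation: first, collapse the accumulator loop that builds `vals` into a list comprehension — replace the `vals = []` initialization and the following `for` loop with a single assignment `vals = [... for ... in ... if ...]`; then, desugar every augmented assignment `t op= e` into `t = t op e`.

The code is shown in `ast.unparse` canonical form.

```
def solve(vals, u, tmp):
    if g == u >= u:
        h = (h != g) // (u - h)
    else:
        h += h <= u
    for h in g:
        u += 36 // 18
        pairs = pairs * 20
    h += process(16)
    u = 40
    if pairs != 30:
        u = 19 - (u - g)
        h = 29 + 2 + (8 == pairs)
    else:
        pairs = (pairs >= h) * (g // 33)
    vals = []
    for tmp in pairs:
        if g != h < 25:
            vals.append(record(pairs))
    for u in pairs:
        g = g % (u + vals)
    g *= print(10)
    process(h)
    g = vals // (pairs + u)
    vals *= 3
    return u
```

Transformed code:
def solve(vals, u, tmp):
    if g == u >= u:
        h = (h != g) // (u - h)
    else:
        h = h + (h <= u)
    for h in g:
        u = u + 36 // 18
        pairs = pairs * 20
    h = h + process(16)
    u = 40
    if pairs != 30:
        u = 19 - (u - g)
        h = 29 + 2 + (8 == pairs)
    else:
        pairs = (pairs >= h) * (g // 33)
    vals = [record(pairs) for tmp in pairs if g != h < 25]
    for u in pairs:
        g = g % (u + vals)
    g = g * print(10)
    process(h)
    g = vals // (pairs + u)
    vals = vals * 3
    return u

22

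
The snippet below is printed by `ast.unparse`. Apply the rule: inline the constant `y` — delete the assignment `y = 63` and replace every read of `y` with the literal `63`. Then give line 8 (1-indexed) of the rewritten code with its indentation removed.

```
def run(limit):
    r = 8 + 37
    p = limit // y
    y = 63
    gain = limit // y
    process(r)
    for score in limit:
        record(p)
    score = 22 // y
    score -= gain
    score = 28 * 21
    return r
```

Transformed code:
def run(limit):
    r = 8 + 37
    p = limit // 63
    gain = limit // 63
    process(r)
    for score in limit:
        record(p)
    score = 22 // 63
    score -= gain
    score = 28 * 21
    return r

score = 22 // 63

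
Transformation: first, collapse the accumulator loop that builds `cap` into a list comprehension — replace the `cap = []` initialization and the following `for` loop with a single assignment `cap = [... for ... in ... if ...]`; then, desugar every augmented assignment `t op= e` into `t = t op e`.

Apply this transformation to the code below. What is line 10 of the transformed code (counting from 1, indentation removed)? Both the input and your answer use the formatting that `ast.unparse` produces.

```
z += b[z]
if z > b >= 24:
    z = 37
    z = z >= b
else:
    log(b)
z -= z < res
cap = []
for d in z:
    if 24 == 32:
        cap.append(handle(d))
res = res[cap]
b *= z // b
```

b = b * (z // b)

Transformed code:
z = z + b[z]
if z > b >= 24:
    z = 37
    z = z >= b
else:
    log(b)
z = z - (z < res)
cap = [handle(d) for d in z if 24 == 32]
res = res[cap]
b = b * (z // b)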